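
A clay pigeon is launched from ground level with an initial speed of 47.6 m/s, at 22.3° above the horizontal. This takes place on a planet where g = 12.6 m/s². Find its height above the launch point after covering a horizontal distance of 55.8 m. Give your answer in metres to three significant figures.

Horizontal component vₓ = 47.60 cos 22.3° = 44.04 m/s; vertical v_y0 = 47.60 sin 22.3° = 18.06 m/s.
x = vₓ t ⇒ t = 55.8/44.04 = 1.267 s.
Height: y = v_y0 t − ½ g t² = 18.06 × 1.267 − 6.300 × 1.267² = 22.89 − 10.11 = 12.77 m.

12.8 m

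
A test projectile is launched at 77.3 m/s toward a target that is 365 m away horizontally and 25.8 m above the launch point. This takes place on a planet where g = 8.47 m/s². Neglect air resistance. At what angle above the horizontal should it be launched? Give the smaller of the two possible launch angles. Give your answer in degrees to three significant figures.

Trajectory: y = x tanθ − g x² (1 + tan²θ)/(2v₀²). With x = 365, y = 25.8, v₀ = 77.3, g = 8.47:
94.42 tan²θ − 365 tanθ + (120.2) = 0.
tanθ = [365 ± √(365² − 4 × 94.42 × (120.2))] / (2 × 94.42) = (365 ± 296.3) / 188.8, giving tanθ = 0.3636 or 3.502.
θ = 19.98° or 74.06°; the smaller is 19.98°.

20.0°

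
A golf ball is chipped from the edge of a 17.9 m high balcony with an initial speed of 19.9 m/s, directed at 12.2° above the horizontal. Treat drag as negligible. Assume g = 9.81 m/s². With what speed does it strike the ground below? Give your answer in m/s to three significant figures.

27.3 m/s

vₓ = 19.90 cos 12.2° = 19.45 m/s; v_y0 = 19.90 sin 12.2° = 4.205 m/s.
The projectile lands when y = 17.9 + (4.205) t − ½·9.81·t² = 0. Positive root: t = (4.205 + √(4.205² + 2·9.81·17.9)) / 9.81 = (4.205 + 19.21) / 9.81 = 2.387 s.
Vertical velocity at impact: v_y = v_y0 − g t = 4.205 − 9.81 × 2.387 = −19.21 m/s.
Speed: |v| = √(vₓ² + v_y²) = √(19.45² + 19.21²) = 27.34 m/s.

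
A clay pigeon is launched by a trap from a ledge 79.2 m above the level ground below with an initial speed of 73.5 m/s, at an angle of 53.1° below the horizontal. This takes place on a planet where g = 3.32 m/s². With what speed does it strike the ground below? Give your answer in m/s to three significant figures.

Resolve: vₓ = 73.50 cos 53.1° = 44.13 m/s and v_y0 = −58.78 m/s (downward).
Vertical motion (up positive, ground at y = 0): 1.660 t² − (−58.78) t − 79.2 = 0, so t = (−58.78 + √(58.78² + 2·3.32·79.2)) / 3.32 = (−58.78 + 63.09) / 3.32 = 1.300 s.
Vertical velocity at impact: v_y = v_y0 − g t = −58.78 − 3.32 × 1.300 = −63.09 m/s.
Speed: |v| = √(vₓ² + v_y²) = √(44.13² + 63.09²) = 76.99 m/s.

77.0 m/s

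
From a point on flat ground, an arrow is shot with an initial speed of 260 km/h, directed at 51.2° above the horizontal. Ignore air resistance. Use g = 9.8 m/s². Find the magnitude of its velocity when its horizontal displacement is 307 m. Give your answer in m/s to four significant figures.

Convert: 260 km/h = 260/3.6 = 72.22 m/s.
Horizontal component vₓ = 72.22 cos 51.2° = 45.25 m/s; vertical v_y0 = 72.22 sin 51.2° = 56.29 m/s.
At x = 307 m, t = x/vₓ = 307/45.25 = 6.784 s.
Vertical velocity there: v_y = v_y0 − g t = 56.29 − 9.80 × 6.784 = −10.20 m/s.
Speed: √(vₓ² + v_y²) = √(45.25² + 10.20²) = 46.39 m/s.

46.39 m/s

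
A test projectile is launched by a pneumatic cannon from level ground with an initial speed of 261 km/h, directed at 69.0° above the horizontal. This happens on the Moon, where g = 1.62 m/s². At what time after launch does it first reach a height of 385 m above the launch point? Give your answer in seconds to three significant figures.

Convert: 261 km/h = 261/3.6 = 72.50 m/s.
vₓ = 72.50 cos 69.0° = 25.98 m/s; v_y0 = 72.50 sin 69.0° = 67.68 m/s.
Require v_y0 t − ½ g t² = 385, i.e. 0.8100 t² − 67.68 t + 385 = 0.
Quadratic formula: t = (67.68 ± √3333.8) / 1.62 = (67.68 ± 57.74) / 1.62 → t = 6.139 s or 77.42 s.
The first (ascending) time is 6.139 s.

6.14 s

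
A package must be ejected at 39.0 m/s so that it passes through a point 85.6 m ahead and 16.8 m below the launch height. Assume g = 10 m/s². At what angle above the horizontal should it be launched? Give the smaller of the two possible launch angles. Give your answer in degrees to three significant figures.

4.99°

Trajectory: y = x tanθ − g x² (1 + tan²θ)/(2v₀²). With x = 85.6, y = −16.8, v₀ = 39.0, g = 10.0:
24.09 tan²θ − 85.6 tanθ + (7.287) = 0.
tanθ = [85.6 ± √(85.6² − 4 × 24.09 × (7.287))] / (2 × 24.09) = (85.6 ± 81.40) / 48.17, giving tanθ = 0.08728 or 3.466.
θ = 4.988° or 73.91°; the smaller is 4.988°.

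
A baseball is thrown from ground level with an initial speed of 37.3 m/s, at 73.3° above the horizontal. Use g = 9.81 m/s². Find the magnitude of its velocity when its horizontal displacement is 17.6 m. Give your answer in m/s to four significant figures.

Horizontal component vₓ = 37.30 cos 73.3° = 10.72 m/s; vertical v_y0 = 37.30 sin 73.3° = 35.73 m/s.
At x = 17.6 m, t = x/vₓ = 17.6/10.72 = 1.642 s.
Vertical velocity there: v_y = v_y0 − g t = 35.73 − 9.81 × 1.642 = 19.62 m/s.
Speed: √(vₓ² + v_y²) = √(10.72² + 19.62²) = 22.36 m/s.

22.36 m/s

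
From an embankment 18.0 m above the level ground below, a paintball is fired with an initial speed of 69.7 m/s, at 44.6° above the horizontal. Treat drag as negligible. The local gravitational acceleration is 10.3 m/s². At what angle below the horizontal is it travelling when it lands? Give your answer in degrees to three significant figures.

46.7°

vₓ = 69.70 cos 44.6° = 49.63 m/s; v_y0 = 69.70 sin 44.6° = 48.94 m/s.
The projectile lands when y = 18.0 + (48.94) t − ½·10.3·t² = 0. Positive root: t = (48.94 + √(48.94² + 2·10.3·18.0)) / 10.3 = (48.94 + 52.59) / 10.3 = 9.857 s.
At impact: v_y = v_y0 − g t = −52.59 m/s; vₓ = 49.63 m/s.
Angle below horizontal: arctan(|v_y|/vₓ) = arctan(52.59/49.63) = 46.66°.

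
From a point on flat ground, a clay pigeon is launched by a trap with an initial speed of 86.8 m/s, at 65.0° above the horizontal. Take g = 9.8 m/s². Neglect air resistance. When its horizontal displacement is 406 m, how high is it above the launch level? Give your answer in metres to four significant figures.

270.4 m

Resolve: vₓ = 86.80 cos 65.0° = 36.68 m/s and v_y0 = 86.80 sin 65.0° = 78.67 m/s.
At x = 406 m, t = x/vₓ = 406/36.68 = 11.07 s.
Height: y = v_y0 t − ½ g t² = 78.67 × 11.07 − 4.900 × 11.07² = 870.7 − 600.2 = 270.4 m.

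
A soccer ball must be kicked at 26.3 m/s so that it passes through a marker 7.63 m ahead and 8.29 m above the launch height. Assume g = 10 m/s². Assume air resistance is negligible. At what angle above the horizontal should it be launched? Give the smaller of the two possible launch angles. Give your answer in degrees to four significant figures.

50.76°

Trajectory: y = x tanθ − g x² (1 + tan²θ)/(2v₀²). With x = 7.63, y = 8.29, v₀ = 26.3, g = 10.0:
0.4208 tan²θ − 7.63 tanθ + (8.711) = 0.
tanθ = [7.63 ± √(7.63² − 4 × 0.4208 × (8.711))] / (2 × 0.4208) = (7.63 ± 6.600) / 0.8417, giving tanθ = 1.224 or 16.91.
θ = 50.76° or 86.61°; the smaller is 50.76°.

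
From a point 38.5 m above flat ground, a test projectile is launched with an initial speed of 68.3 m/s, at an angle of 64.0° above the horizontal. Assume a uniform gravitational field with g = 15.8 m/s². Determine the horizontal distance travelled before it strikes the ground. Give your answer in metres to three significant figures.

250 m

Components: vₓ = 68.30 cos 64.0° = 29.94 m/s, v_y0 = 68.30 sin 64.0° = 61.39 m/s.
With up positive and y = 0 at the ground: y(t) = 38.5 + (61.39) t − 7.900 t². Setting y = 0 and taking the positive root: t = [61.39 + √(61.39² + 2·15.8·38.5)] / 15.8 = (61.39 + 70.60) / 15.8 = 8.354 s.
Horizontal distance: R = vₓ t = 29.94 × 8.354 = 250.1 m.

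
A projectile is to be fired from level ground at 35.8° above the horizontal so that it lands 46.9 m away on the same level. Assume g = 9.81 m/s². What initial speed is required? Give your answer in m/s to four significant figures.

22.02 m/s

Level-ground range: R = v₀² sin(2θ)/g, so v₀ = √(gR / sin 2θ).
v₀ = √(9.81 × 46.9 / sin 71.60°) = √(460.1 / 0.9489) = √484.88 = 22.02 m/s.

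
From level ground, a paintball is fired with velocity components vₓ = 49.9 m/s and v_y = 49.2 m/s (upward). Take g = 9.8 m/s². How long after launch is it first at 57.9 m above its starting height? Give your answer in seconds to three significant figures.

Height y(t) = 49.20 t − 4.900 t² = 57.9 gives 4.900 t² − 49.20 t + 57.9 = 0.
Quadratic formula: t = (49.20 ± √1285.8) / 9.80 = (49.20 ± 35.86) / 9.80 → t = 1.361 s or 8.679 s.
The first (ascending) time is 1.361 s.

1.36 s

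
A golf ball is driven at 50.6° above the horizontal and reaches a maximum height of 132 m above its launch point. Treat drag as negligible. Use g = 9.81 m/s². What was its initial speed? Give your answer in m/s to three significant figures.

65.9 m/s

At the peak v_y = 0, so v_y0 = √(2gH) = √(2 × 9.81 × 132) = 50.89 m/s.
v_y0 = v₀ sin θ ⇒ v₀ = 50.89 / sin 50.6° = 65.86 m/s.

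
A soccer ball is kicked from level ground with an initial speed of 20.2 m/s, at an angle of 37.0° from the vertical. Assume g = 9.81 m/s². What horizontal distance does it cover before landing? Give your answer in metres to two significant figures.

Components: vₓ = 20.20 sin 37.0° = 12.16 m/s, v_y0 = 20.20 cos 37.0° = 16.13 m/s.
Flight time T = 2 v_y0 / g = 3.289 s.
Range: R = vₓ T = 12.16 × 3.289 = 39.98 m.

40 m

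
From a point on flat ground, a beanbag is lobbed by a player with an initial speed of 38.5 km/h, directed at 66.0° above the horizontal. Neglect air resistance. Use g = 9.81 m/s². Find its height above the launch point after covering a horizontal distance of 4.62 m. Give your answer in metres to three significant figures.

Convert: 38.5 km/h = 38.5/3.6 = 10.69 m/s.
vₓ = 10.69 cos 66.0° = 4.350 m/s; v_y0 = 10.69 sin 66.0° = 9.770 m/s.
Time to reach x = 4.62 m: t = x/vₓ = 4.62/4.350 = 1.062 s.
Height: y = v_y0 t − ½ g t² = 9.770 × 1.062 − 4.905 × 1.062² = 10.38 − 5.533 = 4.843 m.

4.84 m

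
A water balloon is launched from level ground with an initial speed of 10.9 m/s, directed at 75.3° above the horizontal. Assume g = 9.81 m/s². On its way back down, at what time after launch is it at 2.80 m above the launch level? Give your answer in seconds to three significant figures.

1.84 s

Components: vₓ = 10.90 cos 75.3° = 2.766 m/s, v_y0 = 10.90 sin 75.3° = 10.54 m/s.
Set y = v_y0 t − ½ g t² = 2.80: 4.905 t² − 10.54 t + 2.80 = 0.
Quadratic formula: t = (10.54 ± √56.223) / 9.81 = (10.54 ± 7.498) / 9.81 → t = 0.3104 s or 1.839 s.
The descending-branch root is 1.839 s.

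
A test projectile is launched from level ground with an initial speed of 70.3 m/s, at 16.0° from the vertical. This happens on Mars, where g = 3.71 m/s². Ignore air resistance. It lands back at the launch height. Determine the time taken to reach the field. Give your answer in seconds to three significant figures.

36.4 s

Resolve: vₓ = 70.30 sin 16.0° = 19.38 m/s and v_y0 = 70.30 cos 16.0° = 67.58 m/s.
Landing at launch height ⇒ T = 2 v_y0 / g = 2 × 67.58 / 3.71 = 36.43 s.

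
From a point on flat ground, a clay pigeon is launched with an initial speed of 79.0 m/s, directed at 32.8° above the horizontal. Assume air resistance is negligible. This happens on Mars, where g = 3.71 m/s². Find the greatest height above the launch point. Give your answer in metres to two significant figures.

Resolve: vₓ = 79.00 cos 32.8° = 66.40 m/s and v_y0 = 79.00 sin 32.8° = 42.79 m/s.
Maximum height: H = v_y0² / (2g) = 42.79² / (2 × 3.71) = 246.8 m.

250 m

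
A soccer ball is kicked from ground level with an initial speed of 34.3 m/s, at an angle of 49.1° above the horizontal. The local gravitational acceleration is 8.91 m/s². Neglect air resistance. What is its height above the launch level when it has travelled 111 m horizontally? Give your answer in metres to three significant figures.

vₓ = 34.30 cos 49.1° = 22.46 m/s; v_y0 = 34.30 sin 49.1° = 25.93 m/s.
x = vₓ t ⇒ t = 111/22.46 = 4.943 s.
Height: y = v_y0 t − ½ g t² = 25.93 × 4.943 − 4.455 × 4.943² = 128.1 − 108.8 = 19.31 m.

19.3 m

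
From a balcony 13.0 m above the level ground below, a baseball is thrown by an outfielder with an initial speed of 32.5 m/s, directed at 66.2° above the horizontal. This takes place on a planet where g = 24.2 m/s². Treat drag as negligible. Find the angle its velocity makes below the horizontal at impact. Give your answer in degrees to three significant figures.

71.4°

Components: vₓ = 32.50 cos 66.2° = 13.12 m/s, v_y0 = 32.50 sin 66.2° = 29.74 m/s.
The projectile lands when y = 13.0 + (29.74) t − ½·24.2·t² = 0. Positive root: t = (29.74 + √(29.74² + 2·24.2·13.0)) / 24.2 = (29.74 + 38.90) / 24.2 = 2.836 s.
At impact: v_y = v_y0 − g t = −38.90 m/s; vₓ = 13.12 m/s.
Angle below horizontal: arctan(|v_y|/vₓ) = arctan(38.90/13.12) = 71.37°.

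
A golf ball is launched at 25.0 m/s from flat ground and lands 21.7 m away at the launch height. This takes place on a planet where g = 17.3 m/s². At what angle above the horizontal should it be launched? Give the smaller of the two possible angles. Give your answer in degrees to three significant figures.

18.5°

Level-ground range R = v₀² sin(2θ)/g ⇒ sin(2θ) = gR/v₀² = 17.3 × 21.7 / 25.0² = 0.6007.
2θ = 36.92° or 180° − 36.92° = 143.1°, so θ = 18.46° or 71.54°.
The smaller angle is 18.46°.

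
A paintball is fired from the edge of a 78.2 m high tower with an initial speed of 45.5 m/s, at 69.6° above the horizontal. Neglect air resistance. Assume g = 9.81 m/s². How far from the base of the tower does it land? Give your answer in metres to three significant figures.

163 m

Resolve: vₓ = 45.50 cos 69.6° = 15.86 m/s and v_y0 = 45.50 sin 69.6° = 42.65 m/s.
Vertical motion (up positive, ground at y = 0): 4.905 t² − (42.65) t − 78.2 = 0, so t = (42.65 + √(42.65² + 2·9.81·78.2)) / 9.81 = (42.65 + 57.91) / 9.81 = 10.25 s.
Horizontal distance: R = vₓ t = 15.86 × 10.25 = 162.6 m.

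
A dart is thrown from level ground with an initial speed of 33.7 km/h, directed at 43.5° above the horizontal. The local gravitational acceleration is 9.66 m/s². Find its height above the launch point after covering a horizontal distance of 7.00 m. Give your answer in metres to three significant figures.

1.51 m

Convert: 33.7 km/h = 33.7/3.6 = 9.361 m/s.
Resolve: vₓ = 9.361 cos 43.5° = 6.790 m/s and v_y0 = 9.361 sin 43.5° = 6.444 m/s.
x = vₓ t ⇒ t = 7.00/6.790 = 1.031 s.
Height: y = v_y0 t − ½ g t² = 6.444 × 1.031 − 4.830 × 1.031² = 6.643 − 5.133 = 1.510 m.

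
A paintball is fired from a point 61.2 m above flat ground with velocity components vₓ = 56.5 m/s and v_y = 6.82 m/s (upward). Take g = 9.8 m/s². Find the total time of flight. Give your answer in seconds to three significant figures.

Vertical motion (up positive, ground at y = 0): 4.900 t² − (6.820) t − 61.2 = 0, so t = (6.820 + √(6.820² + 2·9.80·61.2)) / 9.80 = (6.820 + 35.30) / 9.80 = 4.298 s.

4.30 s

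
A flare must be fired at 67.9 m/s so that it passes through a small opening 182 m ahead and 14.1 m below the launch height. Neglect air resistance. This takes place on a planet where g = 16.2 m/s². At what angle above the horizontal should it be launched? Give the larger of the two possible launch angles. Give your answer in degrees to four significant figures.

70.74°

Trajectory: y = x tanθ − g x² (1 + tan²θ)/(2v₀²). With x = 182, y = −14.1, v₀ = 67.9, g = 16.2:
58.20 tan²θ − 182 tanθ + (44.10) = 0.
tanθ = [182 ± √(182² − 4 × 58.20 × (44.10))] / (2 × 58.20) = (182 ± 151.2) / 116.4, giving tanθ = 0.2647 or 2.863.
θ = 14.83° or 70.74°; the larger is 70.74°.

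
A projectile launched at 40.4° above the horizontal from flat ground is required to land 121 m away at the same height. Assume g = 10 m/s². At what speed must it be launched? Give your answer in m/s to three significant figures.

35.0 m/s

Level-ground range: R = v₀² sin(2θ)/g, so v₀ = √(gR / sin 2θ).
v₀ = √(10.0 × 121 / sin 80.80°) = √(1210 / 0.9871) = √1225.8 = 35.01 m/s.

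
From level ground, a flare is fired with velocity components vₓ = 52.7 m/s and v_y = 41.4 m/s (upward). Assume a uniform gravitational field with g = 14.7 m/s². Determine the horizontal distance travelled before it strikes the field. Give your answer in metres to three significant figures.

297 m

Flight time T = 2 v_y0 / g = 5.633 s.
Range: R = vₓ T = 52.70 × 5.633 = 296.8 m.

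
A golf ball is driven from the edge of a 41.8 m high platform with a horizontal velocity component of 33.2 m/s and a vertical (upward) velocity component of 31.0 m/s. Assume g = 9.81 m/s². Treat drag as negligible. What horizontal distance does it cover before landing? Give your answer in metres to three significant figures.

248 m

With up positive and y = 0 at the ground: y(t) = 41.8 + (31.00) t − 4.905 t². Setting y = 0 and taking the positive root: t = [31.00 + √(31.00² + 2·9.81·41.8)] / 9.81 = (31.00 + 42.20) / 9.81 = 7.462 s.
Horizontal distance: R = vₓ t = 33.20 × 7.462 = 247.7 m.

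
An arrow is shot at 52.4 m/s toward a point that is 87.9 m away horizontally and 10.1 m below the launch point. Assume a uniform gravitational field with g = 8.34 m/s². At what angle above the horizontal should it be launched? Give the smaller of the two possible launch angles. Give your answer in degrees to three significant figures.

1.07°

Trajectory: y = x tanθ − g x² (1 + tan²θ)/(2v₀²). With x = 87.9, y = −10.1, v₀ = 52.4, g = 8.34:
11.73 tan²θ − 87.9 tanθ + (1.634) = 0.
tanθ = [87.9 ± √(87.9² − 4 × 11.73 × (1.634))] / (2 × 11.73) = (87.9 ± 87.46) / 23.47, giving tanθ = 0.01864 or 7.472.
θ = 1.068° or 82.38°; the smaller is 1.068°.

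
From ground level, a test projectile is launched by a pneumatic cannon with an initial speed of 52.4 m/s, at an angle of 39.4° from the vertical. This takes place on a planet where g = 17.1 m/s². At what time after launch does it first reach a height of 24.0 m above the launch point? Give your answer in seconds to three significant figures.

Resolve: vₓ = 52.40 sin 39.4° = 33.26 m/s and v_y0 = 52.40 cos 39.4° = 40.49 m/s.
Set y = v_y0 t − ½ g t² = 24.0: 8.550 t² − 40.49 t + 24.0 = 0.
Quadratic formula: t = (40.49 ± √818.74) / 17.1 = (40.49 ± 28.61) / 17.1 → t = 0.6946 s or 4.041 s.
The first (ascending) time is 0.6946 s.

0.695 s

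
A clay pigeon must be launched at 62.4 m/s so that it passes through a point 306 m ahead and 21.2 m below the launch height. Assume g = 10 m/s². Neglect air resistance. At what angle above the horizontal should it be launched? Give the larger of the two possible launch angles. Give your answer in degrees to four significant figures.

65.20°

Trajectory: y = x tanθ − g x² (1 + tan²θ)/(2v₀²). With x = 306, y = −21.2, v₀ = 62.4, g = 10.0:
120.2 tan²θ − 306 tanθ + (99.04) = 0.
tanθ = [306 ± √(306² − 4 × 120.2 × (99.04))] / (2 × 120.2) = (306 ± 214.5) / 240.5, giving tanθ = 0.3806 or 2.164.
θ = 20.84° or 65.20°; the larger is 65.20°.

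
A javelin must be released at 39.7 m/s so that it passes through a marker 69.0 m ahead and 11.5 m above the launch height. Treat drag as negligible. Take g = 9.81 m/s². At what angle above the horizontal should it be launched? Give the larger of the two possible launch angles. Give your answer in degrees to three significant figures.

76.7°

Trajectory: y = x tanθ − g x² (1 + tan²θ)/(2v₀²). With x = 69.0, y = 11.5, v₀ = 39.7, g = 9.81:
14.82 tan²θ − 69.0 tanθ + (26.32) = 0.
tanθ = [69.0 ± √(69.0² − 4 × 14.82 × (26.32))] / (2 × 14.82) = (69.0 ± 56.58) / 29.63, giving tanθ = 0.4191 or 4.238.
θ = 22.74° or 76.72°; the larger is 76.72°.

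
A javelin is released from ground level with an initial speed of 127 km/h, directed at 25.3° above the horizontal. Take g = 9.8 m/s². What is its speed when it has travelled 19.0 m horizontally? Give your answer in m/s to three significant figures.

Convert: 127 km/h = 127/3.6 = 35.28 m/s.
vₓ = 35.28 cos 25.3° = 31.89 m/s; v_y0 = 35.28 sin 25.3° = 15.08 m/s.
x = vₓ t ⇒ t = 19.0/31.89 = 0.5957 s.
Vertical velocity there: v_y = v_y0 − g t = 15.08 − 9.80 × 0.5957 = 9.238 m/s.
Speed: √(vₓ² + v_y²) = √(31.89² + 9.238²) = 33.21 m/s.

33.2 m/s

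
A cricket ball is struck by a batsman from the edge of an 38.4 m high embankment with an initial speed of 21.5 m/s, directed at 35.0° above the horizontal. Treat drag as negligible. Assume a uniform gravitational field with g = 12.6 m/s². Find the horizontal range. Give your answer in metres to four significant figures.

Components: vₓ = 21.50 cos 35.0° = 17.61 m/s, v_y0 = 21.50 sin 35.0° = 12.33 m/s.
The projectile lands when y = 38.4 + (12.33) t − ½·12.6·t² = 0. Positive root: t = (12.33 + √(12.33² + 2·12.6·38.4)) / 12.6 = (12.33 + 33.46) / 12.6 = 3.634 s.
Horizontal distance: R = vₓ t = 17.61 × 3.634 = 64.01 m.

64.01 m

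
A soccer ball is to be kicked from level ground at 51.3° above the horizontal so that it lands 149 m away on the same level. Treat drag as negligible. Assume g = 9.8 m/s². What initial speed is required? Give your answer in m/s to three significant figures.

On level ground R = v₀² sin 2θ / g ⇒ v₀ = √(gR / sin 2θ).
v₀ = √(9.80 × 149 / sin 102.6°) = √(1460 / 0.9759) = √1496.2 = 38.68 m/s.

38.7 m/s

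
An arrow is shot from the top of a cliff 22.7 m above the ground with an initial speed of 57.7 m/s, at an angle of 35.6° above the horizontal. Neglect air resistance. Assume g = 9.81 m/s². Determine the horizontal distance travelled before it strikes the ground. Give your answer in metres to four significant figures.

Horizontal component vₓ = 57.70 cos 35.6° = 46.92 m/s; vertical v_y0 = 57.70 sin 35.6° = 33.59 m/s.
The projectile lands when y = 22.7 + (33.59) t − ½·9.81·t² = 0. Positive root: t = (33.59 + √(33.59² + 2·9.81·22.7)) / 9.81 = (33.59 + 39.67) / 9.81 = 7.468 s.
Horizontal distance: R = vₓ t = 46.92 × 7.468 = 350.3 m.

350.3 m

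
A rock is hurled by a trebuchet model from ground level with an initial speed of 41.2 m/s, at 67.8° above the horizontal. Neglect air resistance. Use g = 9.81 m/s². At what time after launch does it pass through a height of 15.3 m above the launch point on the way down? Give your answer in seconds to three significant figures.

7.35 s

Resolve: vₓ = 41.20 cos 67.8° = 15.57 m/s and v_y0 = 41.20 sin 67.8° = 38.15 m/s.
Set y = v_y0 t − ½ g t² = 15.3: 4.905 t² − 38.15 t + 15.3 = 0.
t = [38.15 ± √(38.15² − 2·9.81·15.3)] / 9.81 = (38.15 ± 33.98) / 9.81, so t = 0.4242 s or t = 7.353 s.
The descending-branch root is 7.353 s.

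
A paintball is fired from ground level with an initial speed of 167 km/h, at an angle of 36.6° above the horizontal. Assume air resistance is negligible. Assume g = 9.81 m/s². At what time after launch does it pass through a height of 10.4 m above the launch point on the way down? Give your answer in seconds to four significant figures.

5.234 s

Convert: 167 km/h = 167/3.6 = 46.39 m/s.
vₓ = 46.39 cos 36.6° = 37.24 m/s; v_y0 = 46.39 sin 36.6° = 27.66 m/s.
Height y(t) = 27.66 t − 4.905 t² = 10.4 gives 4.905 t² − 27.66 t + 10.4 = 0.
Quadratic formula: t = (27.66 ± √560.93) / 9.81 = (27.66 ± 23.68) / 9.81 → t = 0.4051 s or 5.234 s.
The descending-branch root is 5.234 s.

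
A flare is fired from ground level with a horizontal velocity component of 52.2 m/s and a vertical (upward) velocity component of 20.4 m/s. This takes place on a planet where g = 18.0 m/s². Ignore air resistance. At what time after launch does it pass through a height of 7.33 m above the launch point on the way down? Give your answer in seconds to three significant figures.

Set y = v_y0 t − ½ g t² = 7.33: 9.000 t² − 20.40 t + 7.33 = 0.
t = [20.40 ± √(20.40² − 2·18.0·7.33)] / 18.0 = (20.40 ± 12.34) / 18.0, so t = 0.4478 s or t = 1.819 s.
The descending-branch root is 1.819 s.

1.82 s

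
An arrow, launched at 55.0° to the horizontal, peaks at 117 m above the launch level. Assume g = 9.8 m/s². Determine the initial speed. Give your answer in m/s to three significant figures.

58.5 m/s

At the peak v_y = 0, so v_y0 = √(2gH) = √(2 × 9.80 × 117) = 47.89 m/s.
v_y0 = v₀ sin θ ⇒ v₀ = 47.89 / sin 55.0° = 58.46 m/s.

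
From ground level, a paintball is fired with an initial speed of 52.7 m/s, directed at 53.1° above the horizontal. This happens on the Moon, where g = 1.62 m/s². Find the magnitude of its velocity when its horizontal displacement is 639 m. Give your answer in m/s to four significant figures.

33.02 m/s

Resolve: vₓ = 52.70 cos 53.1° = 31.64 m/s and v_y0 = 52.70 sin 53.1° = 42.14 m/s.
x = vₓ t ⇒ t = 639/31.64 = 20.19 s.
Vertical velocity there: v_y = v_y0 − g t = 42.14 − 1.62 × 20.19 = 9.428 m/s.
Speed: √(vₓ² + v_y²) = √(31.64² + 9.428²) = 33.02 m/s.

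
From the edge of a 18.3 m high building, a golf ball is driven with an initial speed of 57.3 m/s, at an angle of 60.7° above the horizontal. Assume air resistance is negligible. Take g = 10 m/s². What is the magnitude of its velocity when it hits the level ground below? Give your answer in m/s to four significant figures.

Resolve: vₓ = 57.30 cos 60.7° = 28.04 m/s and v_y0 = 57.30 sin 60.7° = 49.97 m/s.
The projectile lands when y = 18.3 + (49.97) t − ½·10.0·t² = 0. Positive root: t = (49.97 + √(49.97² + 2·10.0·18.3)) / 10.0 = (49.97 + 53.51) / 10.0 = 10.35 s.
Vertical velocity at impact: v_y = v_y0 − g t = 49.97 − 10.0 × 10.35 = −53.51 m/s.
Speed: |v| = √(vₓ² + v_y²) = √(28.04² + 53.51²) = 60.41 m/s.

60.41 m/s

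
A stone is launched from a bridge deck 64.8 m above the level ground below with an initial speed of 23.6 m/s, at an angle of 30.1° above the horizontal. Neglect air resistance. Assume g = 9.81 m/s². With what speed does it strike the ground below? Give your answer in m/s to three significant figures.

vₓ = 23.60 cos 30.1° = 20.42 m/s; v_y0 = 23.60 sin 30.1° = 11.84 m/s.
The projectile lands when y = 64.8 + (11.84) t − ½·9.81·t² = 0. Positive root: t = (11.84 + √(11.84² + 2·9.81·64.8)) / 9.81 = (11.84 + 37.57) / 9.81 = 5.036 s.
Vertical velocity at impact: v_y = v_y0 − g t = 11.84 − 9.81 × 5.036 = −37.57 m/s.
Speed: |v| = √(vₓ² + v_y²) = √(20.42² + 37.57²) = 42.76 m/s.

42.8 m/s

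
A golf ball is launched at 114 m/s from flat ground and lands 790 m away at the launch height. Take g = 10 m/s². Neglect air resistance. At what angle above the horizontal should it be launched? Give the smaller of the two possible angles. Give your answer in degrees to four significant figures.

18.72°

Level-ground range R = v₀² sin(2θ)/g ⇒ sin(2θ) = gR/v₀² = 10.0 × 790 / 114² = 0.6079.
2θ = 37.44° or 180° − 37.44° = 142.6°, so θ = 18.72° or 71.28°.
The smaller angle is 18.72°.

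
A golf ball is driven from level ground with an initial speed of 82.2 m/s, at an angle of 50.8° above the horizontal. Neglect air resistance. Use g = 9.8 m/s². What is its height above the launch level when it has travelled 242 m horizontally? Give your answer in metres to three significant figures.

Components: vₓ = 82.20 cos 50.8° = 51.95 m/s, v_y0 = 82.20 sin 50.8° = 63.70 m/s.
x = vₓ t ⇒ t = 242/51.95 = 4.658 s.
Height: y = v_y0 t − ½ g t² = 63.70 × 4.658 − 4.900 × 4.658² = 296.7 − 106.3 = 190.4 m.

190 m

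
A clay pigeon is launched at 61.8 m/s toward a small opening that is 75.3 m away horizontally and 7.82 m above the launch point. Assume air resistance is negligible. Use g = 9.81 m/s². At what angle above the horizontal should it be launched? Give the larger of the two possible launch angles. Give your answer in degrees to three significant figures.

84.4°

Trajectory: y = x tanθ − g x² (1 + tan²θ)/(2v₀²). With x = 75.3, y = 7.82, v₀ = 61.8, g = 9.81:
7.282 tan²θ − 75.3 tanθ + (15.10) = 0.
tanθ = [75.3 ± √(75.3² − 4 × 7.282 × (15.10))] / (2 × 7.282) = (75.3 ± 72.32) / 14.56, giving tanθ = 0.2046 or 10.14.
θ = 11.56° or 84.37°; the larger is 84.37°.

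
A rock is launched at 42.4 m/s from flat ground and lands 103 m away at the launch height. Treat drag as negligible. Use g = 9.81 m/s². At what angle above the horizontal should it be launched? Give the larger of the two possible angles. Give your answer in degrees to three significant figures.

72.9°

Level-ground range R = v₀² sin(2θ)/g ⇒ sin(2θ) = gR/v₀² = 9.81 × 103 / 42.4² = 0.5620.
2θ = 34.20° or 180° − 34.20° = 145.8°, so θ = 17.10° or 72.90°.
The larger angle is 72.90°.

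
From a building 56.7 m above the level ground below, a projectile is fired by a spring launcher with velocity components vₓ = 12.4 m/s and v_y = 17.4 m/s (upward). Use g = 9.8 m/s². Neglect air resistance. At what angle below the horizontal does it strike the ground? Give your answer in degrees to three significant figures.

71.8°

Vertical motion (up positive, ground at y = 0): 4.900 t² − (17.40) t − 56.7 = 0, so t = (17.40 + √(17.40² + 2·9.80·56.7)) / 9.80 = (17.40 + 37.60) / 9.80 = 5.613 s.
At impact: v_y = v_y0 − g t = −37.60 m/s; vₓ = 12.40 m/s.
Angle below horizontal: arctan(|v_y|/vₓ) = arctan(37.60/12.40) = 71.75°.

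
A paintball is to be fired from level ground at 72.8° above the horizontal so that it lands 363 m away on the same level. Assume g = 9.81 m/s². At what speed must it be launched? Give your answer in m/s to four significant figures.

79.39 m/s

From R = (v₀² / g) sin 2θ: v₀ = √(gR / sin 2θ).
v₀ = √(9.81 × 363 / sin 145.6°) = √(3561 / 0.5650) = √6303.1 = 79.39 m/s.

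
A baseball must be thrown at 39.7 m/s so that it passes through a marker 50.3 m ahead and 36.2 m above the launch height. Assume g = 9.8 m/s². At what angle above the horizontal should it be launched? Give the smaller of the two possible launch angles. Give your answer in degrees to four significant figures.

46.34°

Trajectory: y = x tanθ − g x² (1 + tan²θ)/(2v₀²). With x = 50.3, y = 36.2, v₀ = 39.7, g = 9.80:
7.866 tan²θ − 50.3 tanθ + (44.07) = 0.
tanθ = [50.3 ± √(50.3² − 4 × 7.866 × (44.07))] / (2 × 7.866) = (50.3 ± 33.82) / 15.73, giving tanθ = 1.048 or 5.347.
θ = 46.34° or 79.41°; the smaller is 46.34°.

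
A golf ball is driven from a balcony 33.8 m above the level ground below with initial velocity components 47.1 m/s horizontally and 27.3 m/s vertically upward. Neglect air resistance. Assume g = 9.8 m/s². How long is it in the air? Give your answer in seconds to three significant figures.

With up positive and y = 0 at the ground: y(t) = 33.8 + (27.30) t − 4.900 t². Setting y = 0 and taking the positive root: t = [27.30 + √(27.30² + 2·9.80·33.8)] / 9.80 = (27.30 + 37.52) / 9.80 = 6.614 s.

6.61 s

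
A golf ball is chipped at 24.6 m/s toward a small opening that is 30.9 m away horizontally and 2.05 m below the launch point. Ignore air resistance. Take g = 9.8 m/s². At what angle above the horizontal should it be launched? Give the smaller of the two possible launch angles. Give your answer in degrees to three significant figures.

Trajectory: y = x tanθ − g x² (1 + tan²θ)/(2v₀²). With x = 30.9, y = −2.05, v₀ = 24.6, g = 9.80:
7.731 tan²θ − 30.9 tanθ + (5.681) = 0.
tanθ = [30.9 ± √(30.9² − 4 × 7.731 × (5.681))] / (2 × 7.731) = (30.9 ± 27.91) / 15.46, giving tanθ = 0.1932 or 3.804.
θ = 10.93° or 75.27°; the smaller is 10.93°.

10.9°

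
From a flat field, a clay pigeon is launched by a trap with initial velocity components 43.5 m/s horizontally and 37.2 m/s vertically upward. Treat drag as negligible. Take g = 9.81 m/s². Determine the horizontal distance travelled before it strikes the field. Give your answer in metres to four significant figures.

Flight time T = 2 v_y0 / g = 7.584 s.
Horizontal distance R = vₓ T = 43.50 × 7.584 = 329.9 m.

329.9 m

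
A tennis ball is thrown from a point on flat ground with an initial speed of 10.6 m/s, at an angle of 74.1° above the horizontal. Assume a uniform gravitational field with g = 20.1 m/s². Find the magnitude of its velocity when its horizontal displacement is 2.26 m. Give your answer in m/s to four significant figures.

vₓ = 10.60 cos 74.1° = 2.904 m/s; v_y0 = 10.60 sin 74.1° = 10.19 m/s.
At x = 2.26 m, t = x/vₓ = 2.26/2.904 = 0.7782 s.
Vertical velocity there: v_y = v_y0 − g t = 10.19 − 20.1 × 0.7782 = −5.448 m/s.
Speed: √(vₓ² + v_y²) = √(2.904² + 5.448²) = 6.174 m/s.

6.174 m/s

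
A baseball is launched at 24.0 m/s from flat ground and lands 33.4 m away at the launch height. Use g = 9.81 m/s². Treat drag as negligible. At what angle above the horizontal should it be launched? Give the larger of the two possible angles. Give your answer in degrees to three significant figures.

Level-ground range R = v₀² sin(2θ)/g ⇒ sin(2θ) = gR/v₀² = 9.81 × 33.4 / 24.0² = 0.5688.
2θ = 34.67° or 180° − 34.67° = 145.3°, so θ = 17.33° or 72.67°.
The larger angle is 72.67°.

72.7°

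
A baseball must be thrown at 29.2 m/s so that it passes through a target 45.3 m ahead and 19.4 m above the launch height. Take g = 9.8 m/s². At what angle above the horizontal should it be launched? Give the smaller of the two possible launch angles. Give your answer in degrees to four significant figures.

Trajectory: y = x tanθ − g x² (1 + tan²θ)/(2v₀²). With x = 45.3, y = 19.4, v₀ = 29.2, g = 9.80:
11.79 tan²θ − 45.3 tanθ + (31.19) = 0.
tanθ = [45.3 ± √(45.3² − 4 × 11.79 × (31.19))] / (2 × 11.79) = (45.3 ± 24.10) / 23.59, giving tanθ = 0.8990 or 2.942.
θ = 41.95° or 71.23°; the smaller is 41.95°.

41.95°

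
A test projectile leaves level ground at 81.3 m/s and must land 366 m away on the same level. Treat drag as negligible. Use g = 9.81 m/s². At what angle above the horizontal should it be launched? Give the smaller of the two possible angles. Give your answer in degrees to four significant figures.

16.45°

R = v₀² sin 2θ / g gives sin 2θ = gR/v₀² = 9.81·366/81.3² = 0.5432.
2θ = 32.90° or 180° − 32.90° = 147.1°, so θ = 16.45° or 73.55°.
The smaller angle is 16.45°.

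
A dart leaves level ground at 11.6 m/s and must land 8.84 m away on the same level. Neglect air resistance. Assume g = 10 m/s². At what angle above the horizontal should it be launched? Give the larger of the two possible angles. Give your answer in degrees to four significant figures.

Level-ground range R = v₀² sin(2θ)/g ⇒ sin(2θ) = gR/v₀² = 10.0 × 8.84 / 11.6² = 0.6570.
2θ = 41.07° or 180° − 41.07° = 138.9°, so θ = 20.53° or 69.47°.
The larger angle is 69.47°.

69.47°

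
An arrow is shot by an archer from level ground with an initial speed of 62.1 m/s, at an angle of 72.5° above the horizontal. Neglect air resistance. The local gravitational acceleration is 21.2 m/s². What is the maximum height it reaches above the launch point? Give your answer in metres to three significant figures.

Resolve: vₓ = 62.10 cos 72.5° = 18.67 m/s and v_y0 = 62.10 sin 72.5° = 59.23 m/s.
Peak height H = v_y0² / (2g) = 3507.7 / 42.40 = 82.73 m.

82.7 m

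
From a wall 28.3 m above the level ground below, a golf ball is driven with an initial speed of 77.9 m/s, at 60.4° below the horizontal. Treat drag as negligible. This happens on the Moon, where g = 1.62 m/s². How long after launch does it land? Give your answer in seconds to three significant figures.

0.416 s

vₓ = 77.90 cos 60.4° = 38.48 m/s; v_y0 = −67.73 m/s (downward).
With up positive and y = 0 at the ground: y(t) = 28.3 + (−67.73) t − 0.8100 t². Setting y = 0 and taking the positive root: t = [−67.73 + √(67.73² + 2·1.62·28.3)] / 1.62 = (−67.73 + 68.41) / 1.62 = 0.4157 s.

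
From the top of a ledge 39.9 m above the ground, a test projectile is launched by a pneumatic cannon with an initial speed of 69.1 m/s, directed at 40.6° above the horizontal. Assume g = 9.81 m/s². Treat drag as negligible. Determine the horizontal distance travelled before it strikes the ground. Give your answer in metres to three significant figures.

524 m

vₓ = 69.10 cos 40.6° = 52.47 m/s; v_y0 = 69.10 sin 40.6° = 44.97 m/s.
With up positive and y = 0 at the ground: y(t) = 39.9 + (44.97) t − 4.905 t². Setting y = 0 and taking the positive root: t = [44.97 + √(44.97² + 2·9.81·39.9)] / 9.81 = (44.97 + 52.96) / 9.81 = 9.983 s.
Horizontal distance: R = vₓ t = 52.47 × 9.983 = 523.8 m.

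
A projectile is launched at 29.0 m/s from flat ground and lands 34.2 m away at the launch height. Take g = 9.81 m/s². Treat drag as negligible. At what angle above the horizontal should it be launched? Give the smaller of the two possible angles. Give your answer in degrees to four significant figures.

From R = (v₀²/g) sin 2θ: sin 2θ = 9.81 × 34.2 / 841.00 = 0.3989.
2θ = 23.51° or 180° − 23.51° = 156.5°, so θ = 11.76° or 78.24°.
The smaller angle is 11.76°.

11.76°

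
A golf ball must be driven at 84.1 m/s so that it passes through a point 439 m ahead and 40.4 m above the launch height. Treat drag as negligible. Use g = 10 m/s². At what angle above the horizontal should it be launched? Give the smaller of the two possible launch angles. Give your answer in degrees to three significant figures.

25.2°

Trajectory: y = x tanθ − g x² (1 + tan²θ)/(2v₀²). With x = 439, y = 40.4, v₀ = 84.1, g = 10.0:
136.2 tan²θ − 439 tanθ + (176.6) = 0.
tanθ = [439 ± √(439² − 4 × 136.2 × (176.6))] / (2 × 136.2) = (439 ± 310.6) / 272.5, giving tanθ = 0.4713 or 2.751.
θ = 25.23° or 70.02°; the smaller is 25.23°.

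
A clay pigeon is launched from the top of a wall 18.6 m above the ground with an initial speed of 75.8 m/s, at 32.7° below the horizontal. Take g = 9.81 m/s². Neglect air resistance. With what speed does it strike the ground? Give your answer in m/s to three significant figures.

78.2 m/s

Horizontal component vₓ = 75.80 cos 32.7° = 63.79 m/s; vertical v_y0 = −40.95 m/s (downward).
The projectile lands when y = 18.6 + (−40.95) t − ½·9.81·t² = 0. Positive root: t = (−40.95 + √(40.95² + 2·9.81·18.6)) / 9.81 = (−40.95 + 45.19) / 9.81 = 0.4319 s.
Vertical velocity at impact: v_y = v_y0 − g t = −40.95 − 9.81 × 0.4319 = −45.19 m/s.
Speed: |v| = √(vₓ² + v_y²) = √(63.79² + 45.19²) = 78.17 m/s.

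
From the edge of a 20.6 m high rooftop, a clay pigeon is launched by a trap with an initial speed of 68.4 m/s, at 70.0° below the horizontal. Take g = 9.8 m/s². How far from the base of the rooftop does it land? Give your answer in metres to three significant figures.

vₓ = 68.40 cos 70.0° = 23.39 m/s; v_y0 = −64.27 m/s (downward).
Vertical motion (up positive, ground at y = 0): 4.900 t² − (−64.27) t − 20.6 = 0, so t = (−64.27 + √(64.27² + 2·9.80·20.6)) / 9.80 = (−64.27 + 67.34) / 9.80 = 0.3130 s.
Horizontal distance: R = vₓ t = 23.39 × 0.3130 = 7.323 m.

7.32 m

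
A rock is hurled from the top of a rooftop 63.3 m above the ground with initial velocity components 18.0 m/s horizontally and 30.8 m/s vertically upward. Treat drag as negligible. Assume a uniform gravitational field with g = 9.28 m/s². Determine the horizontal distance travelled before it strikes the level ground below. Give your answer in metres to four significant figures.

149.1 m

The projectile lands when y = 63.3 + (30.80) t − ½·9.28·t² = 0. Positive root: t = (30.80 + √(30.80² + 2·9.28·63.3)) / 9.28 = (30.80 + 46.08) / 9.28 = 8.285 s.
Horizontal distance: R = vₓ t = 18.00 × 8.285 = 149.1 m.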